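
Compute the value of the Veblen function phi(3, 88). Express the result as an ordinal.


phi(3, 88):
phi(3, beta) = eta_beta (the beta-th eta number, fixed point of zeta).
phi(3, 88) = eta_88

eta_88


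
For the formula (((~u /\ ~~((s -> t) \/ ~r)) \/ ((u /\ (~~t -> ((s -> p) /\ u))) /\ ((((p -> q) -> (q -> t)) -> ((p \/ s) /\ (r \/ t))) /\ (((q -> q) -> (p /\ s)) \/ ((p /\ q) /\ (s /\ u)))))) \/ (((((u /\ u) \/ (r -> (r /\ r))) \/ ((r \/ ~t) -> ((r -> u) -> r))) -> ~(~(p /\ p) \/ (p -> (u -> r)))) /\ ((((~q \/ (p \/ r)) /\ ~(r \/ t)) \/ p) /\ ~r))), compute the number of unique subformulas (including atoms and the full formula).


Formula: (((~u /\ ~~((s -> t) \/ ~r)) \/ ((u /\ (~~t -> ((s -> p) /\ u))) /\ ((((p -> q) -> (q -> t)) -> ((p \/ s) /\ (r \/ t))) /\ (((q -> q) -> (p /\ s)) \/ ((p /\ q) /\ (s /\ u)))))) \/ (((((u /\ u) \/ (r -> (r /\ r))) \/ ((r \/ ~t) -> ((r -> u) -> r))) -> ~(~(p /\ p) \/ (p -> (u -> r)))) /\ ((((~q \/ (p \/ r)) /\ ~(r \/ t)) \/ p) /\ ~r)))
Subformulas found:
  1. r
  2. p
  3. q
  4. u
  5. s
  6. t
  7. ~t
  8. ~u
  9. ~r
  10. ~q
  11. ~~t
  12. (s /\ u)
  13. (p /\ q)
  14. (s -> p)
  15. (q -> t)
  16. (q -> q)
  17. (r -> u)
  18. (p -> q)
  19. (p /\ s)
  20. (r \/ t)
  21. (u /\ u)
  22. (r /\ r)
  23. (s -> t)
  24. (u -> r)
  25. (p \/ s)
  26. (p /\ p)
  27. (p \/ r)
  28. ~(r \/ t)
  29. ~(p /\ p)
  30. (r \/ ~t)
  31. ((s -> p) /\ u)
  32. (p -> (u -> r))
  33. ((r -> u) -> r)
  34. (r -> (r /\ r))
  35. (~q \/ (p \/ r))
  36. ((s -> t) \/ ~r)
  37. ~((s -> t) \/ ~r)
  38. ~~((s -> t) \/ ~r)
  39. ((p \/ s) /\ (r \/ t))
  40. ((p /\ q) /\ (s /\ u))
  41. ((q -> q) -> (p /\ s))
  42. ((p -> q) -> (q -> t))
  43. (~~t -> ((s -> p) /\ u))
  44. (~u /\ ~~((s -> t) \/ ~r))
  45. ((u /\ u) \/ (r -> (r /\ r)))
  46. (~(p /\ p) \/ (p -> (u -> r)))
  47. ((r \/ ~t) -> ((r -> u) -> r))
  48. (u /\ (~~t -> ((s -> p) /\ u)))
  49. ((~q \/ (p \/ r)) /\ ~(r \/ t))
  50. ~(~(p /\ p) \/ (p -> (u -> r)))
  51. (((~q \/ (p \/ r)) /\ ~(r \/ t)) \/ p)
  52. ((((~q \/ (p \/ r)) /\ ~(r \/ t)) \/ p) /\ ~r)
  53. (((p -> q) -> (q -> t)) -> ((p \/ s) /\ (r \/ t)))
  54. (((q -> q) -> (p /\ s)) \/ ((p /\ q) /\ (s /\ u)))
  55. (((u /\ u) \/ (r -> (r /\ r))) \/ ((r \/ ~t) -> ((r -> u) -> r)))
  56. ((((u /\ u) \/ (r -> (r /\ r))) \/ ((r \/ ~t) -> ((r -> u) -> r))) -> ~(~(p /\ p) \/ (p -> (u -> r))))
  57. ((((p -> q) -> (q -> t)) -> ((p \/ s) /\ (r \/ t))) /\ (((q -> q) -> (p /\ s)) \/ ((p /\ q) /\ (s /\ u))))
  58. ((u /\ (~~t -> ((s -> p) /\ u))) /\ ((((p -> q) -> (q -> t)) -> ((p \/ s) /\ (r \/ t))) /\ (((q -> q) -> (p /\ s)) \/ ((p /\ q) /\ (s /\ u)))))
  59. (((((u /\ u) \/ (r -> (r /\ r))) \/ ((r \/ ~t) -> ((r -> u) -> r))) -> ~(~(p /\ p) \/ (p -> (u -> r)))) /\ ((((~q \/ (p \/ r)) /\ ~(r \/ t)) \/ p) /\ ~r))
  60. ((~u /\ ~~((s -> t) \/ ~r)) \/ ((u /\ (~~t -> ((s -> p) /\ u))) /\ ((((p -> q) -> (q -> t)) -> ((p \/ s) /\ (r \/ t))) /\ (((q -> q) -> (p /\ s)) \/ ((p /\ q) /\ (s /\ u))))))
  61. (((~u /\ ~~((s -> t) \/ ~r)) \/ ((u /\ (~~t -> ((s -> p) /\ u))) /\ ((((p -> q) -> (q -> t)) -> ((p \/ s) /\ (r \/ t))) /\ (((q -> q) -> (p /\ s)) \/ ((p /\ q) /\ (s /\ u)))))) \/ (((((u /\ u) \/ (r -> (r /\ r))) \/ ((r \/ ~t) -> ((r -> u) -> r))) -> ~(~(p /\ p) \/ (p -> (u -> r)))) /\ ((((~q \/ (p \/ r)) /\ ~(r \/ t)) \/ p) /\ ~r)))
Total distinct subformulas = 61

61


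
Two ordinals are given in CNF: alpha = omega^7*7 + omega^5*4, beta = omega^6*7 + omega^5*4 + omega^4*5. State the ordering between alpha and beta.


Compare term by term from highest exponent:
alpha = omega^7*7 + omega^5*4
beta = omega^6*7 + omega^5*4 + omega^4*5
Term 1: alpha has omega^7*7, beta has omega^6*7
Term 2: alpha has omega^5*4, beta has omega^5*4
Term 3: alpha has omega^0*0, beta has omega^4*5
Result: alpha > beta

alpha > beta


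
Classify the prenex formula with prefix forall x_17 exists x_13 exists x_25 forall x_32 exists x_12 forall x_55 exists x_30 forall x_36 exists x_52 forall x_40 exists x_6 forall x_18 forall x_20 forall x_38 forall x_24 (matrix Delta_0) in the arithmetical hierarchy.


Leading quantifier is forall, so the class is Pi.
Number of quantifier blocks = alternations + 1 = 10 + 1 = 11.
Classification: Pi_11

Pi_11


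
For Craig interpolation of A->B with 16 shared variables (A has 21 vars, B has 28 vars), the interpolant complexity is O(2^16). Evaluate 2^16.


Shared atoms = 16
Craig interpolant size bound = 2^16
= 65536

65536


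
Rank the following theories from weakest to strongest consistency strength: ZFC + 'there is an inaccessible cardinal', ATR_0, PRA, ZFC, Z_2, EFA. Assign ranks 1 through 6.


Ordering by consistency strength:
1. EFA
2. PRA
3. ATR_0
4. Z_2
5. ZFC
6. ZFC + 'there is an inaccessible cardinal'


ZFC + 'there is an inaccessible cardinal'=6, ATR_0=3, PRA=2, ZFC=5, Z_2=4, EFA=1


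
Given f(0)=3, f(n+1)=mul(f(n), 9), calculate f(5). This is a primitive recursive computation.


f(0) = 3
f(1) = mul(f(0), 9) = mul(3, 9) = 27
f(2) = mul(f(1), 9) = mul(27, 9) = 243
f(3) = mul(f(2), 9) = mul(243, 9) = 2187
f(4) = mul(f(3), 9) = mul(2187, 9) = 19683
f(5) = mul(f(4), 9) = mul(19683, 9) = 177147


177147


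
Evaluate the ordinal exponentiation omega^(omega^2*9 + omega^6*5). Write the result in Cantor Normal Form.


omega^(omega^2*9 + omega^6*5):
In ordinal addition a term is absorbed by a following term of strictly larger exponent: 2 < 6, so omega^2*9 + omega^6*5 = omega^6*5.
omega raised to a CNF ordinal is a single CNF term: Result = omega^(omega^6*5)

omega^(omega^6*5)


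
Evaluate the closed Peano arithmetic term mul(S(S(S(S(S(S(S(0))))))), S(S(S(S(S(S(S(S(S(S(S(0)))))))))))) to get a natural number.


mul(S^7(0), S^11(0)):
S^7(0) = 7
S^11(0) = 11
7 * 11 = 77

77


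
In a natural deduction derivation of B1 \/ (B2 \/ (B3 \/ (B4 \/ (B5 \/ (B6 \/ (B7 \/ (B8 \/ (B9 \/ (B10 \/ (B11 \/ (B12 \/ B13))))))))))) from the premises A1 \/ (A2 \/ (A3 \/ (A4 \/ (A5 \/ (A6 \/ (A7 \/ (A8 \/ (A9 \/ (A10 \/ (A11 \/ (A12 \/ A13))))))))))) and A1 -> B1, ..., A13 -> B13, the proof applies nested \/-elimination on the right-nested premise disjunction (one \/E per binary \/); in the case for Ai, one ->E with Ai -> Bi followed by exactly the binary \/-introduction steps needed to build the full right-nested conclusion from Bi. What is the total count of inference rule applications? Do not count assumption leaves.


Constructive dilemma with 13 branches, all disjunctions right-nested:
- \/E: the premise has 12 binary \/, each eliminated once: 12 nodes.
- ->E: one per case (Ai with Ai -> Bi gives Bi): 13 nodes.
- \/I: in case i < n, Bi needs 1 step to form Bi \/ (B(i+1) \/ ...) and then i-1 steps to prepend B(i-1), ..., B1, i.e. i steps; in case i = n, B13 needs 12 prepend steps.
  \/I total = (1 + 2 + ... + 12) + 12 = 78 + 12 = 90 nodes.
Total = 12 + 13 + 90 = 115

115


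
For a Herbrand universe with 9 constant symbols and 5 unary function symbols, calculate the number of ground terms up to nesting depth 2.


Herbrand terms by depth:
Depth 0: 9 constants
Depth 1: 45 new terms (running total: 54)
Depth 2: 225 new terms (running total: 279)
Total distinct ground terms = 279

279


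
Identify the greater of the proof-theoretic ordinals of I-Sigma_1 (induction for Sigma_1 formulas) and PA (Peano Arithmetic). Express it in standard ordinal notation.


Proof-theoretic ordinal of I-Sigma_1 (induction for Sigma_1 formulas): omega^omega
Proof-theoretic ordinal of PA (Peano Arithmetic): epsilon_0
Comparing: omega^omega < epsilon_0.
The larger ordinal is epsilon_0 (from PA (Peano Arithmetic)).

epsilon_0


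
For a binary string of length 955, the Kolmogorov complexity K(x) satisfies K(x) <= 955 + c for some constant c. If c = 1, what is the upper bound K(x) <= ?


K(x) <= |x| + c = 955 + 1 = 956

956


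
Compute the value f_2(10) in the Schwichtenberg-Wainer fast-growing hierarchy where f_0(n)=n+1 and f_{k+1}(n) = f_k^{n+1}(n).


f_2(10) = f_1^11(10)
f_1(m) = 2m + 1.
Iterating: f_1^k(n) = 2^k*(n+1) - 1.
f_2(10) = 2^11*(10+1) - 1 = 2048*11 - 1 = 22527

22527


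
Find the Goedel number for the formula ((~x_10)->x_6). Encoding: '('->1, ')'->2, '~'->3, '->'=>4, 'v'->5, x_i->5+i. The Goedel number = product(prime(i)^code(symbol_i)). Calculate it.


Formula: ((~x_10)->x_6)
Symbol codes: [1, 1, 3, 15, 2, 4, 11, 2]
Primes: [2, 3, 5, 7, 11, 13, 17, 19]
p_1^1 = 2^1 = 2
p_2^1 = 3^1 = 3
p_3^3 = 5^3 = 125
p_4^15 = 7^15 = 4747561509943
p_5^2 = 11^2 = 121
p_6^4 = 13^4 = 28561
p_7^11 = 17^11 = 34271896307633
p_8^2 = 19^2 = 361
Product = 152242525679606543861464447162259009250

152242525679606543861464447162259009250


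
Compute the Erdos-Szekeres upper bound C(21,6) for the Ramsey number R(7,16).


R(7,16) <= C(7+16-2, 7-1) = C(21, 6)
C(21, 6) = 21! / (6! * 15!)
= 54264

54264


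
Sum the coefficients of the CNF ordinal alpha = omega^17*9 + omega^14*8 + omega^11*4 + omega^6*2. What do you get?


CNF: omega^17*9 + omega^14*8 + omega^11*4 + omega^6*2
Coefficients: 9 + 8 + 4 + 2 = 23

23


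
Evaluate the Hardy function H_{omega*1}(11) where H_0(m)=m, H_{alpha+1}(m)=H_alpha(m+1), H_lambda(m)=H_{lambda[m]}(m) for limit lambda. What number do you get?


H_{omega*1}(11):
For the Hardy hierarchy, H_{omega*k}(n) = 2^k * n.
2^1 = 2.
2 * 11 = 22

22


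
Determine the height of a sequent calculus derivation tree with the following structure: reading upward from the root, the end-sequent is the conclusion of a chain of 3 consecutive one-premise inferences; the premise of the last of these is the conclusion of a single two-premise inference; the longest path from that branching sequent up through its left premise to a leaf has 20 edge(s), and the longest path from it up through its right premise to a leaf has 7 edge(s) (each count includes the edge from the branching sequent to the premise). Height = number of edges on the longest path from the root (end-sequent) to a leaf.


Longest path through the left premise: 20 edges (measured from the branching sequent)
Longest path through the right premise: 7 edges
Height of the subtree rooted at the branching sequent: max(20, 7) = 20
The branching sequent sits 3 edges above the root (the chain of one-premise inferences), so height = 20 + 3 = 23

23


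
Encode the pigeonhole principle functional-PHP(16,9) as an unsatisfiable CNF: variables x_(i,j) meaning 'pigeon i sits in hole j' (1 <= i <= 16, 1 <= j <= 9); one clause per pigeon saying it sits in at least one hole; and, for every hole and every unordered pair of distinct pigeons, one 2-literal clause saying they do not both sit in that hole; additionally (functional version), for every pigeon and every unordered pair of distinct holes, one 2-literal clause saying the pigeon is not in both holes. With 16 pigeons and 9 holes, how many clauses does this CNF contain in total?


functional-PHP(16,9): 16 pigeons, 9 holes, 16*9 = 144 variables.
- pigeon clauses: one per pigeon -> 16 clauses
- hole clauses: 9 holes * C(16,2) = 9 * 120 -> 1080 clauses
- functional clauses: 16 pigeons * C(9,2) = 16 * 36 -> 576 clauses
Total clauses = 16 + 1080 + 576 = 1672

1672


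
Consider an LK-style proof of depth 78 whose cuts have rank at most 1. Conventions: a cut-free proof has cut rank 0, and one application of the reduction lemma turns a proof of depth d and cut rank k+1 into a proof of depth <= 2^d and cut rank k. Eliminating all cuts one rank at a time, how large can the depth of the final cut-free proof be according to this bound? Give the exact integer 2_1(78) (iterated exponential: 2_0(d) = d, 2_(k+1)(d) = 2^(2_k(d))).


Each rank reduction sends depth d to at most 2^d; cut rank r needs r reductions.
2_0(78) = 78
2_1(78) = 2^78 = 302231454903657293676544
Cut-free depth bound = 302231454903657293676544

302231454903657293676544


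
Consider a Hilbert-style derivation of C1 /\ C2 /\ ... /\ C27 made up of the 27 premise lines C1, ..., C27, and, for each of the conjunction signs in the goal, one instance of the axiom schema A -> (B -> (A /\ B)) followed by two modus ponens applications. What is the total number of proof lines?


Conjoining 27 premises:
- 27 premise lines
- the goal has 26 conjunction signs; each costs 1 axiom instance + 2 MP = 3 lines: 3 * 26 = 78
Total = 27 + 78 = 105 lines.

105


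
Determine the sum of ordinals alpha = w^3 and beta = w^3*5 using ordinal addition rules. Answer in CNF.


Ordinal addition w^3 + w^3*5:
Both terms have the same exponent 3.
w^e*c + w^e*d = w^e*(c+d).
Result = w^3*(1+5) = w^3*6

w^3*6


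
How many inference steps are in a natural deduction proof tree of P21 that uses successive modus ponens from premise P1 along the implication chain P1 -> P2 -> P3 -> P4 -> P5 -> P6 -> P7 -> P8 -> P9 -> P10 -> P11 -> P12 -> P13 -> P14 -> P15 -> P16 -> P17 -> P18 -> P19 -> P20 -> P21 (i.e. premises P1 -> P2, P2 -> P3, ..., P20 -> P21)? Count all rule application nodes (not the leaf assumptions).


We have a chain: P1 -> P2 -> P3 -> P4 -> P5 -> P6 -> P7 -> P8 -> P9 -> P10 -> P11 -> P12 -> P13 -> P14 -> P15 -> P16 -> P17 -> P18 -> P19 -> P20 -> P21.
Each modus ponens application produces the next variable.
The chain has 21 propositions, so 21-1 = 20 modus ponens steps.
Total inference nodes = 20

20


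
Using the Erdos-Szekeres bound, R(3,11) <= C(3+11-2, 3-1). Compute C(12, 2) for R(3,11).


R(3,11) <= C(3+11-2, 3-1) = C(12, 2)
C(12, 2) = 12! / (2! * 10!)
= 66

66


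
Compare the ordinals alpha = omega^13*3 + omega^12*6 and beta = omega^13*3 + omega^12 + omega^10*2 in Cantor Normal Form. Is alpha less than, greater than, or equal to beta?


Compare term by term from highest exponent:
alpha = omega^13*3 + omega^12*6
beta = omega^13*3 + omega^12 + omega^10*2
Term 1: alpha has omega^13*3, beta has omega^13*3
Term 2: alpha has omega^12*6, beta has omega^12*1
Term 3: alpha has omega^0*0, beta has omega^10*2
Result: alpha > beta

alpha > beta


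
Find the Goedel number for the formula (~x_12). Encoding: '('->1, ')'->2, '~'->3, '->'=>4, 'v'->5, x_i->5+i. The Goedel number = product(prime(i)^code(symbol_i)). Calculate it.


Formula: (~x_12)
Symbol codes: [1, 3, 17, 2]
Primes: [2, 3, 5, 7]
p_1^1 = 2^1 = 2
p_2^3 = 3^3 = 27
p_3^17 = 5^17 = 762939453125
p_4^2 = 7^2 = 49
Product = 2018737792968750

2018737792968750


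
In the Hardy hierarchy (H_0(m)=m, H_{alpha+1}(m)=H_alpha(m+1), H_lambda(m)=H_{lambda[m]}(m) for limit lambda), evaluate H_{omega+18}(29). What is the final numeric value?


H_{omega+18}(29):
Unwind the 18 successor steps: H_{omega+18}(29) = H_omega(29+18) = H_omega(47).
H_omega(m) = H_m(m) = m + m = 2m.
Result = 2 * 47 = 94

94


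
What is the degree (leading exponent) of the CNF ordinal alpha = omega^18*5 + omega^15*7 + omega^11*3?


CNF: omega^18*5 + omega^15*7 + omega^11*3
The leading term is omega^18*5, which has exponent 18.

18


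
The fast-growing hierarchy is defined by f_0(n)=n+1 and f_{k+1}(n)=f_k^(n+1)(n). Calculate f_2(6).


f_2(6) = f_1^7(6)
f_1(m) = 2m + 1.
Iterating: f_1^k(n) = 2^k*(n+1) - 1.
f_2(6) = 2^7*(6+1) - 1 = 128*7 - 1 = 895

895


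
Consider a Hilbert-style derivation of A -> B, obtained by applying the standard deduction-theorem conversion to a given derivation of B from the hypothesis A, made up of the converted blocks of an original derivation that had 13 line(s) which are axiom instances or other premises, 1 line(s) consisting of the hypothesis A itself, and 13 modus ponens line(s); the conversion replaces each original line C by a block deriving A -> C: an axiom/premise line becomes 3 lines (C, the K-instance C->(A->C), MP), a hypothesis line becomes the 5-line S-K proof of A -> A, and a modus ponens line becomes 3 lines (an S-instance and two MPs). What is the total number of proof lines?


Deduction-theorem conversion, block by block:
- 13 axiom/premise lines -> 3 lines each = 39
- 1 hypothesis lines -> 5 lines each (identity proof A->A) = 5
- 13 MP lines -> 3 lines each (S-instance, MP, MP) = 39
Total = 39 + 5 + 39 = 83 lines.

83


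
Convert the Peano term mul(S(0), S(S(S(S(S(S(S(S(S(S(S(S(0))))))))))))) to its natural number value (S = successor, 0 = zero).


mul(S^1(0), S^12(0)):
S^1(0) = 1
S^12(0) = 12
1 * 12 = 12

12


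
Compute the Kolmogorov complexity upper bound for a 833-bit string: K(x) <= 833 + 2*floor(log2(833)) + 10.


floor(log2(833)) = 9
2 * 9 = 18
K(x) <= 833 + 18 + 10 = 861

861


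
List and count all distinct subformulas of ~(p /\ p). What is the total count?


Formula: ~(p /\ p)
Subformulas found:
  1. p
  2. (p /\ p)
  3. ~(p /\ p)
Total distinct subformulas = 3

3


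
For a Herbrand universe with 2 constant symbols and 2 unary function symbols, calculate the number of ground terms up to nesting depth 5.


Herbrand terms by depth:
Depth 0: 2 constants
Depth 1: 4 new terms (running total: 6)
Depth 2: 8 new terms (running total: 14)
Depth 3: 16 new terms (running total: 30)
Depth 4: 32 new terms (running total: 62)
Depth 5: 64 new terms (running total: 126)
Total distinct ground terms = 126

126


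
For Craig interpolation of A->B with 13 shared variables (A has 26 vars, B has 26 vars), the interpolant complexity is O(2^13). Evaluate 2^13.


Shared atoms = 13
Craig interpolant size bound = 2^13
= 8192

8192


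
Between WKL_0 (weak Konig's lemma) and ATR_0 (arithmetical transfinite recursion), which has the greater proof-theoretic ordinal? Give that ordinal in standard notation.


Proof-theoretic ordinal of WKL_0 (weak Konig's lemma): omega^omega
Proof-theoretic ordinal of ATR_0 (arithmetical transfinite recursion): Gamma_0
Comparing: omega^omega < Gamma_0.
The larger ordinal is Gamma_0 (from ATR_0 (arithmetical transfinite recursion)).

Gamma_0


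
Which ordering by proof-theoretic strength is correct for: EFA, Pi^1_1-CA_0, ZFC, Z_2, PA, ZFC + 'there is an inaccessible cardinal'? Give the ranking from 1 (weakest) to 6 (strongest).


Ordering by consistency strength:
1. EFA
2. PA
3. Pi^1_1-CA_0
4. Z_2
5. ZFC
6. ZFC + 'there is an inaccessible cardinal'


EFA=1, Pi^1_1-CA_0=3, ZFC=5, Z_2=4, PA=2, ZFC + 'there is an inaccessible cardinal'=6


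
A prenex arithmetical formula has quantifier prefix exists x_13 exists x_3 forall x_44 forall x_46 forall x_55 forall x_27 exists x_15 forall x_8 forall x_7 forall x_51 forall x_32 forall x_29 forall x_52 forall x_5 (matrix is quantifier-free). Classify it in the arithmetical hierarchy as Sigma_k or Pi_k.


Leading quantifier is exists, so the class is Sigma.
Number of quantifier blocks = alternations + 1 = 3 + 1 = 4.
Classification: Sigma_4

Sigma_4


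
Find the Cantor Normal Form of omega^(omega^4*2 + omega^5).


omega^(omega^4*2 + omega^5):
In ordinal addition a term is absorbed by a following term of strictly larger exponent: 4 < 5, so omega^4*2 + omega^5 = omega^5.
omega raised to a CNF ordinal is a single CNF term: Result = omega^(omega^5)

omega^(omega^5)


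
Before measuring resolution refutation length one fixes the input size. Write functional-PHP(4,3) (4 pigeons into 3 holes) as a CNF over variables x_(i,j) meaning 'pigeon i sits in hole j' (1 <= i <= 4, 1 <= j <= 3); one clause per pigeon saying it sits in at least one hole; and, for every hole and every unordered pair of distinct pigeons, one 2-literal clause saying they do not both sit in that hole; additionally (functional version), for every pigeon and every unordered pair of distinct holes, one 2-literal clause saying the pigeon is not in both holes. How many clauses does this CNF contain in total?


functional-PHP(4,3): 4 pigeons, 3 holes, 4*3 = 12 variables.
- pigeon clauses: one per pigeon -> 4 clauses
- hole clauses: 3 holes * C(4,2) = 3 * 6 -> 18 clauses
- functional clauses: 4 pigeons * C(3,2) = 4 * 3 -> 12 clauses
Total clauses = 4 + 18 + 12 = 34

34


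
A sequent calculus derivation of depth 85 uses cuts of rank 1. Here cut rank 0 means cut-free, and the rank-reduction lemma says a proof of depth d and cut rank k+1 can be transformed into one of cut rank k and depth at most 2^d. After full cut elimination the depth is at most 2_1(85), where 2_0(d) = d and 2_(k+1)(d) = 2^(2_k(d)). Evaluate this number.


Each rank reduction sends depth d to at most 2^d; cut rank r needs r reductions.
2_0(85) = 85
2_1(85) = 2^85 = 38685626227668133590597632
Cut-free depth bound = 38685626227668133590597632

38685626227668133590597632


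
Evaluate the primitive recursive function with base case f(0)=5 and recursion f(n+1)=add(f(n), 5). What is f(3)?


f(0) = 5
f(1) = add(f(0), 5) = add(5, 5) = 10
f(2) = add(f(1), 5) = add(10, 5) = 15
f(3) = add(f(2), 5) = add(15, 5) = 20


20


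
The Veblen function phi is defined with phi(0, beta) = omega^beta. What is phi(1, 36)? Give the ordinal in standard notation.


phi(1, 36):
phi(1, beta) = epsilon_beta (the beta-th epsilon number).
phi(1, 36) = epsilon_36

epsilon_36


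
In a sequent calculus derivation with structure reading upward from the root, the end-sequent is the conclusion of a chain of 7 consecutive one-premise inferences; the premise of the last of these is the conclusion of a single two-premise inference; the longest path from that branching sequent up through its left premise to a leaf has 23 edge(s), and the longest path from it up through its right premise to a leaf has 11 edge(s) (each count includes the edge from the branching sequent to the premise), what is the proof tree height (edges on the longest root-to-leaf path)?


Longest path through the left premise: 23 edges (measured from the branching sequent)
Longest path through the right premise: 11 edges
Height of the subtree rooted at the branching sequent: max(23, 11) = 23
The branching sequent sits 7 edges above the root (the chain of one-premise inferences), so height = 23 + 7 = 30

30


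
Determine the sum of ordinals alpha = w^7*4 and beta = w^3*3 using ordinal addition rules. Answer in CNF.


Ordinal addition w^7*4 + w^3*3:
Leading exponent of alpha (7) > leading exponent of beta (3).
Since alpha's term has higher exponent than beta's leading term,
the sum is simply alpha followed by beta.
Result = w^7*4 + w^3*3

w^7*4 + w^3*3


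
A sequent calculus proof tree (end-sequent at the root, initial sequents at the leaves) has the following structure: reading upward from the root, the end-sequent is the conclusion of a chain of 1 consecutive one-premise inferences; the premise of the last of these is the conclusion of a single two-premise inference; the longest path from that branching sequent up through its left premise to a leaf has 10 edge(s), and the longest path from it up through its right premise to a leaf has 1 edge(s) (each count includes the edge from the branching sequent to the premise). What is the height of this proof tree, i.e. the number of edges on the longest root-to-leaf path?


Longest path through the left premise: 10 edges (measured from the branching sequent)
Longest path through the right premise: 1 edges
Height of the subtree rooted at the branching sequent: max(10, 1) = 10
The branching sequent sits 1 edges above the root (the chain of one-premise inferences), so height = 10 + 1 = 11

11


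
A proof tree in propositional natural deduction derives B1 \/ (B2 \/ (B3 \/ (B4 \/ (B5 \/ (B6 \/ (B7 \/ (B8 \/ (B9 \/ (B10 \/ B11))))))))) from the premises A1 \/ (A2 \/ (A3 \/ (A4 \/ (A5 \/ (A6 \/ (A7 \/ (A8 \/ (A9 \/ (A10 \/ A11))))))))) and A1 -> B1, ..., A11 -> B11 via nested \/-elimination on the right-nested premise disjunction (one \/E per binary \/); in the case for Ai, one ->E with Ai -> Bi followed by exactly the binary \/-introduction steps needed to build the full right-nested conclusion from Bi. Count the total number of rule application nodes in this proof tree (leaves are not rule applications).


Constructive dilemma with 11 branches, all disjunctions right-nested:
- \/E: the premise has 10 binary \/, each eliminated once: 10 nodes.
- ->E: one per case (Ai with Ai -> Bi gives Bi): 11 nodes.
- \/I: in case i < n, Bi needs 1 step to form Bi \/ (B(i+1) \/ ...) and then i-1 steps to prepend B(i-1), ..., B1, i.e. i steps; in case i = n, B11 needs 10 prepend steps.
  \/I total = (1 + 2 + ... + 10) + 10 = 55 + 10 = 65 nodes.
Total = 10 + 11 + 65 = 86

86


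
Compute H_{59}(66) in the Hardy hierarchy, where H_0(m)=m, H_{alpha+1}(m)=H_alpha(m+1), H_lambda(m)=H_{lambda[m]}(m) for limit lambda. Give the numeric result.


H_59(66):
For finite ordinals k, H_k(n) = n + k (each successor step adds 1).
H_59(66) = 66 + 59 = 125

125


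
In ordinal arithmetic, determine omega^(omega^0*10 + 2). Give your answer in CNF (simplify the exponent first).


omega^(omega^0*10 + 2):
omega^0 = 1, so the exponent is 10 + 2 = 12 (finite ordinal addition).
Result = omega^12, already a single CNF term.

omega^12


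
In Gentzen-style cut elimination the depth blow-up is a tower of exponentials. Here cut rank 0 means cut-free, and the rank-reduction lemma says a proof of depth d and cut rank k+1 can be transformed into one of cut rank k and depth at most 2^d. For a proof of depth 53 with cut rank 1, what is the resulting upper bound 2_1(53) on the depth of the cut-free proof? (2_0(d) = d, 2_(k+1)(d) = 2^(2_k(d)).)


Each rank reduction sends depth d to at most 2^d; cut rank r needs r reductions.
2_0(53) = 53
2_1(53) = 2^53 = 9007199254740992
Cut-free depth bound = 9007199254740992

9007199254740992


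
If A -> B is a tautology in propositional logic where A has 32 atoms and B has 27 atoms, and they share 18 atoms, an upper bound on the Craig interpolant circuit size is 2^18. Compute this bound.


Shared atoms = 18
Craig interpolant size bound = 2^18
= 262144

262144


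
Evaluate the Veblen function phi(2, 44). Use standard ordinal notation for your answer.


phi(2, 44):
phi(2, beta) = zeta_beta (the beta-th zeta number, fixed point of epsilon).
phi(2, 44) = zeta_44

zeta_44


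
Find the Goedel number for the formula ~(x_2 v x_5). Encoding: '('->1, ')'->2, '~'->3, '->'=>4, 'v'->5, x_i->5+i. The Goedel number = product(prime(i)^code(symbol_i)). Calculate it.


Formula: ~(x_2 v x_5)
Symbol codes: [3, 1, 7, 5, 10, 2]
Primes: [2, 3, 5, 7, 11, 13]
p_1^3 = 2^3 = 8
p_2^1 = 3^1 = 3
p_3^7 = 5^7 = 78125
p_4^5 = 7^5 = 16807
p_5^10 = 11^10 = 25937424601
p_6^2 = 13^2 = 169
Product = 138135412313366593125000

138135412313366593125000


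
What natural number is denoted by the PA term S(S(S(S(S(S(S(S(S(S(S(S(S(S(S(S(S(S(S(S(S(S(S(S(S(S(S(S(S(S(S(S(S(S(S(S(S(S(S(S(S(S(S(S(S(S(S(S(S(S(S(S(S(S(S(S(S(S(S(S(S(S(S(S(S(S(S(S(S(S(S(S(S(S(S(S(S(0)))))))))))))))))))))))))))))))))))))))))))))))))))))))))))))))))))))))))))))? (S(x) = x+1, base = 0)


Counting successors applied to 0:
77 applications of S to 0 = 77

77


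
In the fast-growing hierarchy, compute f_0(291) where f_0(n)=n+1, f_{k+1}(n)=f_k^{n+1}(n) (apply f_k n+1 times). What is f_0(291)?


f_0(291) = 291 + 1 = 292

292


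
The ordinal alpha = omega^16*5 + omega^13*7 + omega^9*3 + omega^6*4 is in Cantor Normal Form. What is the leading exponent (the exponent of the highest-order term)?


CNF: omega^16*5 + omega^13*7 + omega^9*3 + omega^6*4
The leading term is omega^16*5, which has exponent 16.

16


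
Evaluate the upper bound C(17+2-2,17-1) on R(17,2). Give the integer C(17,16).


R(17,2) <= C(17+2-2, 17-1) = C(17, 16)
C(17, 16) = 17! / (16! * 1!)
= 17

17


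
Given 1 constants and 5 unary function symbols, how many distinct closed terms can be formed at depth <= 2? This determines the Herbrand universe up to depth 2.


Herbrand terms by depth:
Depth 0: 1 constants
Depth 1: 5 new terms (running total: 6)
Depth 2: 25 new terms (running total: 31)
Total distinct ground terms = 31

31


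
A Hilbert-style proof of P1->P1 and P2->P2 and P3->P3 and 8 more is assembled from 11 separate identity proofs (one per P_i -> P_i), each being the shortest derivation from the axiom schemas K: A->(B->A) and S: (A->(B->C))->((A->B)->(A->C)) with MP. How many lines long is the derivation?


The shortest proof of A->A from K and S in the Hilbert calculus has exactly 5 lines:
(1) K instance A->((A->A)->A), (2) S instance, (3) MP on 1,2, (4) K instance A->(A->A), (5) MP on 3,4.
For 11 independent identities: 11 * 5 = 55 lines total.

55


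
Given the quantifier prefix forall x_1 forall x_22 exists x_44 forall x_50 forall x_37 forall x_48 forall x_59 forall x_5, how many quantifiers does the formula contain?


Quantifier prefix has 8 quantifier symbols.
Quantifier depth = 8

8


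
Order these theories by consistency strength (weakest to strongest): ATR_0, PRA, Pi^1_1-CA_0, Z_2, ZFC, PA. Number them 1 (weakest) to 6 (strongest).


Ordering by consistency strength:
1. PRA
2. PA
3. ATR_0
4. Pi^1_1-CA_0
5. Z_2
6. ZFC


ATR_0=3, PRA=1, Pi^1_1-CA_0=4, Z_2=5, ZFC=6, PA=2


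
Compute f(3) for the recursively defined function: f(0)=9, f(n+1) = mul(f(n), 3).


f(0) = 9
f(1) = mul(f(0), 3) = mul(9, 3) = 27
f(2) = mul(f(1), 3) = mul(27, 3) = 81
f(3) = mul(f(2), 3) = mul(81, 3) = 243


243


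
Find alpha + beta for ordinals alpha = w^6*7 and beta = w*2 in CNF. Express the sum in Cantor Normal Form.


Ordinal addition w^6*7 + w*2:
Leading exponent of alpha (6) > leading exponent of beta (1).
Since alpha's term has higher exponent than beta's leading term,
the sum is simply alpha followed by beta.
Result = w^6*7 + w*2

w^6*7 + w*2


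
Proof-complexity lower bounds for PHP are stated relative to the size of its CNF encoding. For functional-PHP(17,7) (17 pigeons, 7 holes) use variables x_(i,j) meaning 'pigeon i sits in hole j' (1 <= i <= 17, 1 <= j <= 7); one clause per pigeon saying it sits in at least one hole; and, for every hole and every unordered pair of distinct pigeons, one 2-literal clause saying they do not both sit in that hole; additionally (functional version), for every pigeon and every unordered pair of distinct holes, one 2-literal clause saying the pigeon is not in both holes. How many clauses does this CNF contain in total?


functional-PHP(17,7): 17 pigeons, 7 holes, 17*7 = 119 variables.
- pigeon clauses: one per pigeon -> 17 clauses
- hole clauses: 7 holes * C(17,2) = 7 * 136 -> 952 clauses
- functional clauses: 17 pigeons * C(7,2) = 17 * 21 -> 357 clauses
Total clauses = 17 + 952 + 357 = 1326

1326


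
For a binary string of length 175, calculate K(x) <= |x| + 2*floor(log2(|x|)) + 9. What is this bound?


floor(log2(175)) = 7
2 * 7 = 14
K(x) <= 175 + 14 + 9 = 198

198


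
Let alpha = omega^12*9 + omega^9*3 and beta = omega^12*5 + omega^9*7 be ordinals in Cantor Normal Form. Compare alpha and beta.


Compare term by term from highest exponent:
alpha = omega^12*9 + omega^9*3
beta = omega^12*5 + omega^9*7
Term 1: alpha has omega^12*9, beta has omega^12*5
Term 2: alpha has omega^9*3, beta has omega^9*7
Result: alpha > beta

alpha > beta


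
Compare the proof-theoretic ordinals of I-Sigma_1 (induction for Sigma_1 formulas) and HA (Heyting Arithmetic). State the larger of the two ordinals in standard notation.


Proof-theoretic ordinal of I-Sigma_1 (induction for Sigma_1 formulas): omega^omega
Proof-theoretic ordinal of HA (Heyting Arithmetic): epsilon_0
Comparing: omega^omega < epsilon_0.
The larger ordinal is epsilon_0 (from HA (Heyting Arithmetic)).

epsilon_0


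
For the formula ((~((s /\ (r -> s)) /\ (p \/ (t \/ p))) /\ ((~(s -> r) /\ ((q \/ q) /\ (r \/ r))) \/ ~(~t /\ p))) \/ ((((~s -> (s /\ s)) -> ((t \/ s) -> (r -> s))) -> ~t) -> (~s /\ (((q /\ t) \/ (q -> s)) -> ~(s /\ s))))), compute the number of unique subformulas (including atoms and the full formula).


Formula: ((~((s /\ (r -> s)) /\ (p \/ (t \/ p))) /\ ((~(s -> r) /\ ((q \/ q) /\ (r \/ r))) \/ ~(~t /\ p))) \/ ((((~s -> (s /\ s)) -> ((t \/ s) -> (r -> s))) -> ~t) -> (~s /\ (((q /\ t) \/ (q -> s)) -> ~(s /\ s)))))
Subformulas found:
  1. r
  2. p
  3. q
  4. s
  5. t
  6. ~t
  7. ~s
  8. (s -> r)
  9. (s /\ s)
  10. (q /\ t)
  11. (r \/ r)
  12. (t \/ s)
  13. (q -> s)
  14. (r -> s)
  15. (q \/ q)
  16. (t \/ p)
  17. ~(s /\ s)
  18. ~(s -> r)
  19. (~t /\ p)
  20. ~(~t /\ p)
  21. (p \/ (t \/ p))
  22. (s /\ (r -> s))
  23. (~s -> (s /\ s))
  24. ((q \/ q) /\ (r \/ r))
  25. ((q /\ t) \/ (q -> s))
  26. ((t \/ s) -> (r -> s))
  27. ((s /\ (r -> s)) /\ (p \/ (t \/ p)))
  28. (~(s -> r) /\ ((q \/ q) /\ (r \/ r)))
  29. ~((s /\ (r -> s)) /\ (p \/ (t \/ p)))
  30. (((q /\ t) \/ (q -> s)) -> ~(s /\ s))
  31. ((~s -> (s /\ s)) -> ((t \/ s) -> (r -> s)))
  32. (~s /\ (((q /\ t) \/ (q -> s)) -> ~(s /\ s)))
  33. (((~s -> (s /\ s)) -> ((t \/ s) -> (r -> s))) -> ~t)
  34. ((~(s -> r) /\ ((q \/ q) /\ (r \/ r))) \/ ~(~t /\ p))
  35. (~((s /\ (r -> s)) /\ (p \/ (t \/ p))) /\ ((~(s -> r) /\ ((q \/ q) /\ (r \/ r))) \/ ~(~t /\ p)))
  36. ((((~s -> (s /\ s)) -> ((t \/ s) -> (r -> s))) -> ~t) -> (~s /\ (((q /\ t) \/ (q -> s)) -> ~(s /\ s))))
  37. ((~((s /\ (r -> s)) /\ (p \/ (t \/ p))) /\ ((~(s -> r) /\ ((q \/ q) /\ (r \/ r))) \/ ~(~t /\ p))) \/ ((((~s -> (s /\ s)) -> ((t \/ s) -> (r -> s))) -> ~t) -> (~s /\ (((q /\ t) \/ (q -> s)) -> ~(s /\ s)))))
Total distinct subformulas = 37

37


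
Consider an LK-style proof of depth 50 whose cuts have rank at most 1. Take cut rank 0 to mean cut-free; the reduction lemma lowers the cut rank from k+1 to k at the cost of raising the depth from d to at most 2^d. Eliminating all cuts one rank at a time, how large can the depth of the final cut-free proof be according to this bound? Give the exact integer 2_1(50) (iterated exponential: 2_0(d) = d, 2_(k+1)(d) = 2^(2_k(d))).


Each rank reduction sends depth d to at most 2^d; cut rank r needs r reductions.
2_0(50) = 50
2_1(50) = 2^50 = 1125899906842624
Cut-free depth bound = 1125899906842624

1125899906842624


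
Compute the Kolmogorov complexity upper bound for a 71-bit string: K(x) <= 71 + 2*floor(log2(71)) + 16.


floor(log2(71)) = 6
2 * 6 = 12
K(x) <= 71 + 12 + 16 = 99

99


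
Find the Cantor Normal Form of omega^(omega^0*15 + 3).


omega^(omega^0*15 + 3):
omega^0 = 1, so the exponent is 15 + 3 = 18 (finite ordinal addition).
Result = omega^18, already a single CNF term.

omega^18


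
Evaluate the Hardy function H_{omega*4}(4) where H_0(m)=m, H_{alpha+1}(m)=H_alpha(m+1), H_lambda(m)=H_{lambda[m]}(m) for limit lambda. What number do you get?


H_{omega*4}(4):
For the Hardy hierarchy, H_{omega*k}(n) = 2^k * n.
2^4 = 16.
16 * 4 = 64

64


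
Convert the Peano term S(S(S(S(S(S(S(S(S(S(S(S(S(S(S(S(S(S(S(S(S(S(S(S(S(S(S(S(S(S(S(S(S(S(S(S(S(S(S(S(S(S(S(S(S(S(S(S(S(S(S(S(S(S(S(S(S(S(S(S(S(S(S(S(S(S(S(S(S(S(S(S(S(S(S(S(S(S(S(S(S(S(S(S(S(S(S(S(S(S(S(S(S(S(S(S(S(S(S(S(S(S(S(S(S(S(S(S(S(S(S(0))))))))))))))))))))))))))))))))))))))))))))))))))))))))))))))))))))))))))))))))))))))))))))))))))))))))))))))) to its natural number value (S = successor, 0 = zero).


Counting successors applied to 0:
111 applications of S to 0 = 111

111


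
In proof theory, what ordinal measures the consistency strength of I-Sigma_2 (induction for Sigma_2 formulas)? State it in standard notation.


The proof-theoretic ordinal of I-Sigma_2 (induction for Sigma_2 formulas) is a standard result in ordinal analysis.
This ordinal is the supremum of order types of primitive recursive well-orderings
that the theory can prove to be well-ordered.
For I-Sigma_2 (induction for Sigma_2 formulas), the proof-theoretic ordinal is omega^(omega^omega).

omega^(omega^omega)


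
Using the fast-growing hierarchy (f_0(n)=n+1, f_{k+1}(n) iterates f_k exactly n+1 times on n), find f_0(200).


f_0(200) = 200 + 1 = 201

201


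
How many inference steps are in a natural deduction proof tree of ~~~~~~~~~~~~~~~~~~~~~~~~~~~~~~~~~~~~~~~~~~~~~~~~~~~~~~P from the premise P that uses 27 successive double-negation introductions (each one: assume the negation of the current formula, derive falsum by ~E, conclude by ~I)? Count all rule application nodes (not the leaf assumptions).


Each double-negation introduction (from C infer ~~C) uses 2 inference nodes: one ~E (C and ~C give falsum) and one ~I (discharge ~C).
27 double negations = 27 * 2 = 54 inference nodes.

54


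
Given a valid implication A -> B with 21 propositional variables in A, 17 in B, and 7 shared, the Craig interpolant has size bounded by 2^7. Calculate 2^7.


Shared atoms = 7
Craig interpolant size bound = 2^7
= 128

128


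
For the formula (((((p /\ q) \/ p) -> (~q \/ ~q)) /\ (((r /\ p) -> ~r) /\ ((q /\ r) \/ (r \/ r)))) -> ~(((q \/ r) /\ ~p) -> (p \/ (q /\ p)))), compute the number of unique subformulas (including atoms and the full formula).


Formula: (((((p /\ q) \/ p) -> (~q \/ ~q)) /\ (((r /\ p) -> ~r) /\ ((q /\ r) \/ (r \/ r)))) -> ~(((q \/ r) /\ ~p) -> (p \/ (q /\ p))))
Subformulas found:
  1. r
  2. q
  3. p
  4. ~p
  5. ~r
  6. ~q
  7. (q /\ p)
  8. (q /\ r)
  9. (q \/ r)
  10. (r /\ p)
  11. (p /\ q)
  12. (r \/ r)
  13. (~q \/ ~q)
  14. ((p /\ q) \/ p)
  15. (p \/ (q /\ p))
  16. ((r /\ p) -> ~r)
  17. ((q \/ r) /\ ~p)
  18. ((q /\ r) \/ (r \/ r))
  19. (((p /\ q) \/ p) -> (~q \/ ~q))
  20. (((q \/ r) /\ ~p) -> (p \/ (q /\ p)))
  21. ~(((q \/ r) /\ ~p) -> (p \/ (q /\ p)))
  22. (((r /\ p) -> ~r) /\ ((q /\ r) \/ (r \/ r)))
  23. ((((p /\ q) \/ p) -> (~q \/ ~q)) /\ (((r /\ p) -> ~r) /\ ((q /\ r) \/ (r \/ r))))
  24. (((((p /\ q) \/ p) -> (~q \/ ~q)) /\ (((r /\ p) -> ~r) /\ ((q /\ r) \/ (r \/ r)))) -> ~(((q \/ r) /\ ~p) -> (p \/ (q /\ p))))
Total distinct subformulas = 24

24


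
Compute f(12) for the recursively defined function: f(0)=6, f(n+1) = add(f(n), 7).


f(0) = 6
f(1) = add(f(0), 7) = add(6, 7) = 13
f(2) = add(f(1), 7) = add(13, 7) = 20
f(3) = add(f(2), 7) = add(20, 7) = 27
f(4) = add(f(3), 7) = add(27, 7) = 34
f(5) = add(f(4), 7) = add(34, 7) = 41
f(6) = add(f(5), 7) = add(41, 7) = 48
f(7) = add(f(6), 7) = add(48, 7) = 55
f(8) = add(f(7), 7) = add(55, 7) = 62
f(9) = add(f(8), 7) = add(62, 7) = 69
f(10) = add(f(9), 7) = add(69, 7) = 76
f(11) = add(f(10), 7) = add(76, 7) = 83
f(12) = add(f(11), 7) = add(83, 7) = 90


90


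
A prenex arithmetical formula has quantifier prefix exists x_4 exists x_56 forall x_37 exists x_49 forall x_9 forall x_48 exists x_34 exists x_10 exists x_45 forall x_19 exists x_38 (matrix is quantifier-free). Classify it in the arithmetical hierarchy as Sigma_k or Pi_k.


Leading quantifier is exists, so the class is Sigma.
Number of quantifier blocks = alternations + 1 = 6 + 1 = 7.
Classification: Sigma_7

Sigma_7


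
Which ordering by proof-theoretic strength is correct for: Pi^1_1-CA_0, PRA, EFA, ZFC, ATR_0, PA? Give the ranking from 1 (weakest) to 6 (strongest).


Ordering by consistency strength:
1. EFA
2. PRA
3. PA
4. ATR_0
5. Pi^1_1-CA_0
6. ZFC


Pi^1_1-CA_0=5, PRA=2, EFA=1, ZFC=6, ATR_0=4, PA=3


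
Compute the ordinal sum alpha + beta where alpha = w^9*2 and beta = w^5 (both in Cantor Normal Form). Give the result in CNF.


Ordinal addition w^9*2 + w^5:
Leading exponent of alpha (9) > leading exponent of beta (5).
Since alpha's term has higher exponent than beta's leading term,
the sum is simply alpha followed by beta.
Result = w^9*2 + w^5

w^9*2 + w^5


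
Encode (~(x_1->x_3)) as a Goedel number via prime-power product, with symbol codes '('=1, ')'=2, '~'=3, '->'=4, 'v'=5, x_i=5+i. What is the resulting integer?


Formula: (~(x_1->x_3))
Symbol codes: [1, 3, 1, 6, 4, 8, 2, 2]
Primes: [2, 3, 5, 7, 11, 13, 17, 19]
p_1^1 = 2^1 = 2
p_2^3 = 3^3 = 27
p_3^1 = 5^1 = 5
p_4^6 = 7^6 = 117649
p_5^4 = 11^4 = 14641
p_6^8 = 13^8 = 815730721
p_7^2 = 17^2 = 289
p_8^2 = 19^2 = 361
Product = 39579892288315140099207870

39579892288315140099207870


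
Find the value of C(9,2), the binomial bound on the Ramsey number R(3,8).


R(3,8) <= C(3+8-2, 3-1) = C(9, 2)
C(9, 2) = 9! / (2! * 7!)
= 36

36


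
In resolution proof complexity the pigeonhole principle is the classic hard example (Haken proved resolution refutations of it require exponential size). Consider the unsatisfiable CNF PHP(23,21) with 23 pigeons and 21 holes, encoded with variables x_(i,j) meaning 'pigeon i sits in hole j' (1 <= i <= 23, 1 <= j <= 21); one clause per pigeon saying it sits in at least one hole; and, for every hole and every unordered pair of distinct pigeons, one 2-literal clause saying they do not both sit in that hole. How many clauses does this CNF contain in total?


PHP(23,21): 23 pigeons, 21 holes, 23*21 = 483 variables.
- pigeon clauses: one per pigeon -> 23 clauses
- hole clauses: 21 holes * C(23,2) = 21 * 253 -> 5313 clauses
Total clauses = 23 + 5313 = 5336

5336
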